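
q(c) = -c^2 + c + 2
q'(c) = 1 - 2*c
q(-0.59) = 1.06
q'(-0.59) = 2.18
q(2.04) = -0.12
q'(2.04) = -3.08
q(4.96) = -17.64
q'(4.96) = -8.92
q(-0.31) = 1.59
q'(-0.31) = 1.62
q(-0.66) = 0.90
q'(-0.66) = 2.32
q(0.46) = 2.25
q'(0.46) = 0.08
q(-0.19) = 1.77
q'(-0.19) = 1.38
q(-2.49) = -6.69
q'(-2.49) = 5.98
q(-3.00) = -10.00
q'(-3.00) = 7.00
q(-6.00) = -40.00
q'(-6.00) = 13.00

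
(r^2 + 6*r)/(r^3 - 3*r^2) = (r + 6)/(r*(r - 3))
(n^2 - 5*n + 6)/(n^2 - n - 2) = (n - 3)/(n + 1)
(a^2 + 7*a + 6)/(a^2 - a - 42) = (a + 1)/(a - 7)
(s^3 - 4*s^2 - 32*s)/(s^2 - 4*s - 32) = s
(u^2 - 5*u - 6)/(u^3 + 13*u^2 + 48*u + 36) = (u - 6)/(u^2 + 12*u + 36)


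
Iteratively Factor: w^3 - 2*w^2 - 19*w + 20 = (w - 1)*(w^2 - w - 20) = (w - 1)*(w + 4)*(w - 5)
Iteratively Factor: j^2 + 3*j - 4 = (j - 1)*(j + 4)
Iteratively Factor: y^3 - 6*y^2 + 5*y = (y)*(y^2 - 6*y + 5) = y*(y - 1)*(y - 5)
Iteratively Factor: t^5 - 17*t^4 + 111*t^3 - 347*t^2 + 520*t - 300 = (t - 2)*(t^4 - 15*t^3 + 81*t^2 - 185*t + 150) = (t - 2)^2*(t^3 - 13*t^2 + 55*t - 75) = (t - 3)*(t - 2)^2*(t^2 - 10*t + 25) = (t - 5)*(t - 3)*(t - 2)^2*(t - 5)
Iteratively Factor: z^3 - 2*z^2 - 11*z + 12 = (z - 1)*(z^2 - z - 12) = (z - 1)*(z + 3)*(z - 4)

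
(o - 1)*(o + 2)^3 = o^4 + 5*o^3 + 6*o^2 - 4*o - 8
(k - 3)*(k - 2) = k^2 - 5*k + 6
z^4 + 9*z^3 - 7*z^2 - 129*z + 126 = (z - 3)*(z - 1)*(z + 6)*(z + 7)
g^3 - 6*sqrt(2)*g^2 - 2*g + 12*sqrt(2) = (g - 6*sqrt(2))*(g - sqrt(2))*(g + sqrt(2))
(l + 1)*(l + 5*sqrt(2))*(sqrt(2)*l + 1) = sqrt(2)*l^3 + sqrt(2)*l^2 + 11*l^2 + 5*sqrt(2)*l + 11*l + 5*sqrt(2)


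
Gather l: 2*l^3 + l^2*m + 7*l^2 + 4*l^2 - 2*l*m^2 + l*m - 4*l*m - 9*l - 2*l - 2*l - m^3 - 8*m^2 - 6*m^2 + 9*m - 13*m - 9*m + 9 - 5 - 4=2*l^3 + l^2*(m + 11) + l*(-2*m^2 - 3*m - 13) - m^3 - 14*m^2 - 13*m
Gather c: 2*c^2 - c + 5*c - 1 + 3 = 2*c^2 + 4*c + 2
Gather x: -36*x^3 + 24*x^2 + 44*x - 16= -36*x^3 + 24*x^2 + 44*x - 16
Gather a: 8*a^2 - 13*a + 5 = 8*a^2 - 13*a + 5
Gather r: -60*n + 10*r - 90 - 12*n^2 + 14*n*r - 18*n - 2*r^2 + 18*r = -12*n^2 - 78*n - 2*r^2 + r*(14*n + 28) - 90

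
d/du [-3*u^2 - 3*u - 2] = -6*u - 3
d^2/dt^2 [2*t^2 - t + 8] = 4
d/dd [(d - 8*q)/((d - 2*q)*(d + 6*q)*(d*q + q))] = ((-d + 8*q)*(d + 1)*(d - 2*q) + (-d + 8*q)*(d + 1)*(d + 6*q) + (d + 1)*(d - 2*q)*(d + 6*q) - (d - 8*q)*(d - 2*q)*(d + 6*q))/(q*(d + 1)^2*(d - 2*q)^2*(d + 6*q)^2)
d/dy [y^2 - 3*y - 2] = 2*y - 3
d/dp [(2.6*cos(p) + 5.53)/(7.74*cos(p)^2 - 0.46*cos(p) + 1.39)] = (20.124*cos(p)^2 + 85.6044*cos(p) - 6.1578)*sin(p)/(59.9076*cos(p)^4 - 7.1208*cos(p)^3 + 21.7288*cos(p)^2 - 1.2788*cos(p) + 1.9321)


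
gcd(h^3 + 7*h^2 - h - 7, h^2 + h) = h + 1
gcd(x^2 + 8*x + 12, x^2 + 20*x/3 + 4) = x + 6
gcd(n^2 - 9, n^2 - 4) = 1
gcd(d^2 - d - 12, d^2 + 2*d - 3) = d + 3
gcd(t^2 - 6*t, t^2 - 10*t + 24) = t - 6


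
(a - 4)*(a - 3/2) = a^2 - 11*a/2 + 6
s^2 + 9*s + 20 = (s + 4)*(s + 5)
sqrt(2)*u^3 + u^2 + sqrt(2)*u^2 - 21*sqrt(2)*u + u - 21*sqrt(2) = (u - 3*sqrt(2))*(u + 7*sqrt(2)/2)*(sqrt(2)*u + sqrt(2))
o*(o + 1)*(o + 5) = o^3 + 6*o^2 + 5*o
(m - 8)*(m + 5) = m^2 - 3*m - 40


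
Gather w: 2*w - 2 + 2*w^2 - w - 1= 2*w^2 + w - 3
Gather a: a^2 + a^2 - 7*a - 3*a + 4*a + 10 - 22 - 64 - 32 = 2*a^2 - 6*a - 108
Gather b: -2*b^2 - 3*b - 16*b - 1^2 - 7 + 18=-2*b^2 - 19*b + 10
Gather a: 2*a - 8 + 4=2*a - 4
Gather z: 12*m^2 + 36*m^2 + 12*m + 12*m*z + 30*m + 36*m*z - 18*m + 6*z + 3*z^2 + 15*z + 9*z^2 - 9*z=48*m^2 + 24*m + 12*z^2 + z*(48*m + 12)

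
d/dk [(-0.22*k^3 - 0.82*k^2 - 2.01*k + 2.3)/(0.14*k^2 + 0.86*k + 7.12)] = (-0.0308*k^4 - 0.3784*k^3 - 5.123*k^2 - 12.3208*k - 16.2892)/(0.0196*k^4 + 0.2408*k^3 + 2.7332*k^2 + 12.2464*k + 50.6944)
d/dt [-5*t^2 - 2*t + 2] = -10*t - 2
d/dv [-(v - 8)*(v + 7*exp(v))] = -7*v*exp(v) - 2*v + 49*exp(v) + 8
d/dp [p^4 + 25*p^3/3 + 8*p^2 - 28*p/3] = 4*p^3 + 25*p^2 + 16*p - 28/3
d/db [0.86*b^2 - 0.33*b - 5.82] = 1.72*b - 0.33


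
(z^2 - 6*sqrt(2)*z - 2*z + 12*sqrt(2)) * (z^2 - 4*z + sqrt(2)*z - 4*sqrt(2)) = z^4 - 5*sqrt(2)*z^3 - 6*z^3 - 4*z^2 + 30*sqrt(2)*z^2 - 40*sqrt(2)*z + 72*z - 96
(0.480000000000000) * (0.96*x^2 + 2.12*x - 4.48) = 0.4608*x^2 + 1.0176*x - 2.1504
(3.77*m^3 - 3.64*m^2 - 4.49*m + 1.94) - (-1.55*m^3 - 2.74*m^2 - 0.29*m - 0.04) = 5.32*m^3 - 0.9*m^2 - 4.2*m + 1.98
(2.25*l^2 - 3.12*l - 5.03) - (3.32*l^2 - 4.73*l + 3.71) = -1.07*l^2 + 1.61*l - 8.74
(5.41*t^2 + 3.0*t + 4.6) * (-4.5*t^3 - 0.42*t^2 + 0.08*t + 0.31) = -24.345*t^5 - 15.7722*t^4 - 21.5272*t^3 - 0.0148999999999997*t^2 + 1.298*t + 1.426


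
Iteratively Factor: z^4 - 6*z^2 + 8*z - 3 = (z - 1)*(z^3 + z^2 - 5*z + 3) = (z - 1)^2*(z^2 + 2*z - 3) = (z - 1)^2*(z + 3)*(z - 1)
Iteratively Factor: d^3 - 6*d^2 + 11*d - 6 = (d - 3)*(d^2 - 3*d + 2) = (d - 3)*(d - 1)*(d - 2)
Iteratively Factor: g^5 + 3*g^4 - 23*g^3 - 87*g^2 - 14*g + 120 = (g + 2)*(g^4 + g^3 - 25*g^2 - 37*g + 60) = (g - 5)*(g + 2)*(g^3 + 6*g^2 + 5*g - 12) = (g - 5)*(g - 1)*(g + 2)*(g^2 + 7*g + 12) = (g - 5)*(g - 1)*(g + 2)*(g + 3)*(g + 4)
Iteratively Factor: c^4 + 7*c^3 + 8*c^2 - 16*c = (c + 4)*(c^3 + 3*c^2 - 4*c) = c*(c + 4)*(c^2 + 3*c - 4) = c*(c - 1)*(c + 4)*(c + 4)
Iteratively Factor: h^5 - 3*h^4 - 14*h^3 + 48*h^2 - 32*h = (h - 2)*(h^4 - h^3 - 16*h^2 + 16*h) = h*(h - 2)*(h^3 - h^2 - 16*h + 16) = h*(h - 2)*(h - 1)*(h^2 - 16) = h*(h - 4)*(h - 2)*(h - 1)*(h + 4)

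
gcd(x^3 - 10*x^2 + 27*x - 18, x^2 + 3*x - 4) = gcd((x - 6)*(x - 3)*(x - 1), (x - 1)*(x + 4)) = x - 1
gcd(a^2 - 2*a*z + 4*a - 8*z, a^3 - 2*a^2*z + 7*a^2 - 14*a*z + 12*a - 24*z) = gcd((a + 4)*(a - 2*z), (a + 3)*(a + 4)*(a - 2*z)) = -a^2 + 2*a*z - 4*a + 8*z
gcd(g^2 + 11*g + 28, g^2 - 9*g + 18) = 1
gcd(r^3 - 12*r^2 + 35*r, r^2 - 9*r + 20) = r - 5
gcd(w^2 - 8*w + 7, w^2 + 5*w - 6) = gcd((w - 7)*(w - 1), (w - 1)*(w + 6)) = w - 1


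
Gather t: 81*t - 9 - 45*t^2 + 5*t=-45*t^2 + 86*t - 9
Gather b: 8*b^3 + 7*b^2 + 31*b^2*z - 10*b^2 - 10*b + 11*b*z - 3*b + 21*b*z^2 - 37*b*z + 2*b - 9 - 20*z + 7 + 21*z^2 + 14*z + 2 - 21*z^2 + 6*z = 8*b^3 + b^2*(31*z - 3) + b*(21*z^2 - 26*z - 11)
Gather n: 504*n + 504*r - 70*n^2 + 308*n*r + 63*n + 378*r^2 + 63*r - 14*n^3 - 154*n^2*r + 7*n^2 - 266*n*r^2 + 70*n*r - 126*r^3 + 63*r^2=-14*n^3 + n^2*(-154*r - 63) + n*(-266*r^2 + 378*r + 567) - 126*r^3 + 441*r^2 + 567*r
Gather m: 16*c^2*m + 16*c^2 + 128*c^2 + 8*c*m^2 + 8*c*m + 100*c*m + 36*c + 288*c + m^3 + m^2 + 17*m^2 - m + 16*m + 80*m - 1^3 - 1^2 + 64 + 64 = 144*c^2 + 324*c + m^3 + m^2*(8*c + 18) + m*(16*c^2 + 108*c + 95) + 126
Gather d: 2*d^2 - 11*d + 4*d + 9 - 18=2*d^2 - 7*d - 9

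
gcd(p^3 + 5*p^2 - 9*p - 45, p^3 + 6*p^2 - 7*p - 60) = p^2 + 2*p - 15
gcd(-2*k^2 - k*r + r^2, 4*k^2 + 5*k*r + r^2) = k + r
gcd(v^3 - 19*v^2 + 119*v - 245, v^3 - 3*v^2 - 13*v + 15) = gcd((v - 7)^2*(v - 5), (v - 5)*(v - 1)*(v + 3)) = v - 5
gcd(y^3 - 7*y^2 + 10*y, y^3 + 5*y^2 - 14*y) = y^2 - 2*y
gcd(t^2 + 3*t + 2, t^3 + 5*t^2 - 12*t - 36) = t + 2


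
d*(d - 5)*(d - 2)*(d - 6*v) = d^4 - 6*d^3*v - 7*d^3 + 42*d^2*v + 10*d^2 - 60*d*v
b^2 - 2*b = b*(b - 2)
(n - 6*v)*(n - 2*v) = n^2 - 8*n*v + 12*v^2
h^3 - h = h*(h - 1)*(h + 1)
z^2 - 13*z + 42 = (z - 7)*(z - 6)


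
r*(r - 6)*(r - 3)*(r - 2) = r^4 - 11*r^3 + 36*r^2 - 36*r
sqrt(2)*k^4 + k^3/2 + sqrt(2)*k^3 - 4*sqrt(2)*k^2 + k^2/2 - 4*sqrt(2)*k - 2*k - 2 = (k - 2)*(k + 1)*(k + 2)*(sqrt(2)*k + 1/2)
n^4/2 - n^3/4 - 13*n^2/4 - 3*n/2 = n*(n/2 + 1)*(n - 3)*(n + 1/2)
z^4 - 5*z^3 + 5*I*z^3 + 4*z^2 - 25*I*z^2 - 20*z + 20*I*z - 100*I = (z - 5)*(z - 2*I)*(z + 2*I)*(z + 5*I)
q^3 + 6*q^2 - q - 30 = (q - 2)*(q + 3)*(q + 5)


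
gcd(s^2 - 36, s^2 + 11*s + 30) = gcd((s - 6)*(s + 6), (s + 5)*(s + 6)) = s + 6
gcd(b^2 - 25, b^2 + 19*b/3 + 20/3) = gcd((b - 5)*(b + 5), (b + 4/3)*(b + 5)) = b + 5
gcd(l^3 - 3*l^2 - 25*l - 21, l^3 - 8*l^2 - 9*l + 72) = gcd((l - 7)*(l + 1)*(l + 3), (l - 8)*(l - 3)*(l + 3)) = l + 3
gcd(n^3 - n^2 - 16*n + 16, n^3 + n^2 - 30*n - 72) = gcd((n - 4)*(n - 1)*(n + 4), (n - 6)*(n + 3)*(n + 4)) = n + 4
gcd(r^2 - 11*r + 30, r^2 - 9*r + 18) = r - 6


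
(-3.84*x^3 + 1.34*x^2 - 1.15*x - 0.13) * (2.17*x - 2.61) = -8.3328*x^4 + 12.9302*x^3 - 5.9929*x^2 + 2.7194*x + 0.3393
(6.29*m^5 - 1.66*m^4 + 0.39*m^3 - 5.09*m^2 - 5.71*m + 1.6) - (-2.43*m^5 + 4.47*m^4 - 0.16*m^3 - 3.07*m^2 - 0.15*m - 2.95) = 8.72*m^5 - 6.13*m^4 + 0.55*m^3 - 2.02*m^2 - 5.56*m + 4.55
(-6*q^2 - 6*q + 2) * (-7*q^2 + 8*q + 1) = 42*q^4 - 6*q^3 - 68*q^2 + 10*q + 2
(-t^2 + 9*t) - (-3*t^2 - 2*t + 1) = 2*t^2 + 11*t - 1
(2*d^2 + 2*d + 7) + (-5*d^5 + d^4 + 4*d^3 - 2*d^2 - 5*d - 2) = -5*d^5 + d^4 + 4*d^3 - 3*d + 5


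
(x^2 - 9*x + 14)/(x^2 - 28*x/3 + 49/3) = 3*(x - 2)/(3*x - 7)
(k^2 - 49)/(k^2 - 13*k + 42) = (k + 7)/(k - 6)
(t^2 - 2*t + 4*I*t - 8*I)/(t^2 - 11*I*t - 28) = (t^2 + t*(-2 + 4*I) - 8*I)/(t^2 - 11*I*t - 28)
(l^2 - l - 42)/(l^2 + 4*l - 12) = (l - 7)/(l - 2)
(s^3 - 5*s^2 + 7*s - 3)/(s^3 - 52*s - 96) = (-s^3 + 5*s^2 - 7*s + 3)/(-s^3 + 52*s + 96)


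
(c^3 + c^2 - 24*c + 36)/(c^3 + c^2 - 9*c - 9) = (c^2 + 4*c - 12)/(c^2 + 4*c + 3)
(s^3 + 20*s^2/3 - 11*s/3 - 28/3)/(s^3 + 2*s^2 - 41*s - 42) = (s - 4/3)/(s - 6)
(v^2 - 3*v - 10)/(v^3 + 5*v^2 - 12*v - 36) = (v - 5)/(v^2 + 3*v - 18)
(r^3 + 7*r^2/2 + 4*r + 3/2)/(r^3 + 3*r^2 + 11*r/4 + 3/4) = 2*(r + 1)/(2*r + 1)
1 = 1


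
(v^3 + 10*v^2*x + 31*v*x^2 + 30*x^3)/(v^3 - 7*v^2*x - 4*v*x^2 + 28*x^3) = (v^2 + 8*v*x + 15*x^2)/(v^2 - 9*v*x + 14*x^2)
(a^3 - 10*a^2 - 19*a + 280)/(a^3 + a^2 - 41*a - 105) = (a - 8)/(a + 3)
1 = 1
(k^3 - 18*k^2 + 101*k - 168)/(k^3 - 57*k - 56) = (k^2 - 10*k + 21)/(k^2 + 8*k + 7)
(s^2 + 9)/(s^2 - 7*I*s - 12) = (s + 3*I)/(s - 4*I)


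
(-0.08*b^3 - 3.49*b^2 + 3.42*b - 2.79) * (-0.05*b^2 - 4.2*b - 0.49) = 0.004*b^5 + 0.5105*b^4 + 14.5262*b^3 - 12.5144*b^2 + 10.0422*b + 1.3671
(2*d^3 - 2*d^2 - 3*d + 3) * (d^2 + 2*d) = 2*d^5 + 2*d^4 - 7*d^3 - 3*d^2 + 6*d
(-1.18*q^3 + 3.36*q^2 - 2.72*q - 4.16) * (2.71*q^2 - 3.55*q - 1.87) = -3.1978*q^5 + 13.2946*q^4 - 17.0926*q^3 - 7.9008*q^2 + 19.8544*q + 7.7792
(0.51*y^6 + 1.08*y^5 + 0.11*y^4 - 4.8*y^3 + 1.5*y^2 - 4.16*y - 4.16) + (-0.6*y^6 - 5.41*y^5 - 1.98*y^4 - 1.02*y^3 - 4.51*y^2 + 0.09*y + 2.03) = -0.09*y^6 - 4.33*y^5 - 1.87*y^4 - 5.82*y^3 - 3.01*y^2 - 4.07*y - 2.13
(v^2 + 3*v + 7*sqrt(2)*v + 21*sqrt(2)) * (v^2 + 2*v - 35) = v^4 + 5*v^3 + 7*sqrt(2)*v^3 - 29*v^2 + 35*sqrt(2)*v^2 - 203*sqrt(2)*v - 105*v - 735*sqrt(2)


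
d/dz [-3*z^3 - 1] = -9*z^2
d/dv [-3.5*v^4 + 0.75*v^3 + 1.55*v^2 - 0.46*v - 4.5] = -14.0*v^3 + 2.25*v^2 + 3.1*v - 0.46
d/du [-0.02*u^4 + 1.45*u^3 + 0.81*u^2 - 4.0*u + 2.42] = -0.08*u^3 + 4.35*u^2 + 1.62*u - 4.0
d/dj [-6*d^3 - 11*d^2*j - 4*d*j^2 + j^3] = -11*d^2 - 8*d*j + 3*j^2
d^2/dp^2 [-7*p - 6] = 0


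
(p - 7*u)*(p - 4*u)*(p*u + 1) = p^3*u - 11*p^2*u^2 + p^2 + 28*p*u^3 - 11*p*u + 28*u^2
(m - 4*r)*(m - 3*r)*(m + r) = m^3 - 6*m^2*r + 5*m*r^2 + 12*r^3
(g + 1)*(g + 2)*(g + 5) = g^3 + 8*g^2 + 17*g + 10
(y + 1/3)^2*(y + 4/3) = y^3 + 2*y^2 + y + 4/27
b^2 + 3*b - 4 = (b - 1)*(b + 4)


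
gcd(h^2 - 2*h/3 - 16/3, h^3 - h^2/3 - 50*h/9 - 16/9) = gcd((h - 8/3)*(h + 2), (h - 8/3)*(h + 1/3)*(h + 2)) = h^2 - 2*h/3 - 16/3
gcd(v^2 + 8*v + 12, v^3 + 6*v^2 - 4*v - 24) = v^2 + 8*v + 12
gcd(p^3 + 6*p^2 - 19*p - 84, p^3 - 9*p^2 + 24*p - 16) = p - 4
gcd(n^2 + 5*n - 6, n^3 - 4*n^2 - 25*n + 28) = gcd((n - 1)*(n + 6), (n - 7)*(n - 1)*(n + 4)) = n - 1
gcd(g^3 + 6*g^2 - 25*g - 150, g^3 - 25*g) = g^2 - 25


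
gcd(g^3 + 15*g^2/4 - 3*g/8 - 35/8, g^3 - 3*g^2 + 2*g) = g - 1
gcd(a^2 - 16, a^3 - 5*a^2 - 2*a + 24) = a - 4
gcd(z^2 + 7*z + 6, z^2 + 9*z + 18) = z + 6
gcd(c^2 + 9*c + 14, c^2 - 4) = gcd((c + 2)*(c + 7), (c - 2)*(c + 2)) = c + 2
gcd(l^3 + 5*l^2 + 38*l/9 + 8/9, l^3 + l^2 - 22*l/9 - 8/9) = l + 1/3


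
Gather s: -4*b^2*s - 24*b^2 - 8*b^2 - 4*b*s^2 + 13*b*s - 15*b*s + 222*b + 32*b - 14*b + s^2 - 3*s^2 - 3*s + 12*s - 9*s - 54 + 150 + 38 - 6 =-32*b^2 + 240*b + s^2*(-4*b - 2) + s*(-4*b^2 - 2*b) + 128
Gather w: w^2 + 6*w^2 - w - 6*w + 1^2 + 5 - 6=7*w^2 - 7*w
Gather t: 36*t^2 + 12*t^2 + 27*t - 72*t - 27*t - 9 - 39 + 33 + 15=48*t^2 - 72*t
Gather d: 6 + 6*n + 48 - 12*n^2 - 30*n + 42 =-12*n^2 - 24*n + 96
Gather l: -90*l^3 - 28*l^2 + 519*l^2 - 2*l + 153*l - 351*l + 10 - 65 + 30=-90*l^3 + 491*l^2 - 200*l - 25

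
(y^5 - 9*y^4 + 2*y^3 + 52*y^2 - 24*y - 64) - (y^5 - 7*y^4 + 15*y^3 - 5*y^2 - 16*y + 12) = -2*y^4 - 13*y^3 + 57*y^2 - 8*y - 76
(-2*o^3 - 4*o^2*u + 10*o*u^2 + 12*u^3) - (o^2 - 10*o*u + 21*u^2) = -2*o^3 - 4*o^2*u - o^2 + 10*o*u^2 + 10*o*u + 12*u^3 - 21*u^2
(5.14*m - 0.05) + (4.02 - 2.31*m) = 2.83*m + 3.97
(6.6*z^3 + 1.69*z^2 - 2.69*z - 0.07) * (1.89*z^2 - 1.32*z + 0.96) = 12.474*z^5 - 5.5179*z^4 - 0.9789*z^3 + 5.0409*z^2 - 2.49*z - 0.0672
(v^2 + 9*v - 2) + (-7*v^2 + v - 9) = -6*v^2 + 10*v - 11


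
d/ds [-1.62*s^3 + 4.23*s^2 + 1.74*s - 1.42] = -4.86*s^2 + 8.46*s + 1.74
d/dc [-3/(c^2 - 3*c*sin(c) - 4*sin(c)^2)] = 3*(-3*c*cos(c) + 2*c - 3*sin(c) - 4*sin(2*c))/((c - 4*sin(c))^2*(c + sin(c))^2)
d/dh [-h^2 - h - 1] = -2*h - 1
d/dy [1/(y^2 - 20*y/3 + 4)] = 6*(10 - 3*y)/(3*y^2 - 20*y + 12)^2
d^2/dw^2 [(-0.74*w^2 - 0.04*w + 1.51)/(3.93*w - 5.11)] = (7.105427357601e-15*w + 6.39110600000001)/(60.698457*w^3 - 236.770317*w^2 + 307.861659*w - 133.432831)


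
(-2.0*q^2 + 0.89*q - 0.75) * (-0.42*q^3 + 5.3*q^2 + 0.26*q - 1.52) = 0.84*q^5 - 10.9738*q^4 + 4.512*q^3 - 0.7036*q^2 - 1.5478*q + 1.14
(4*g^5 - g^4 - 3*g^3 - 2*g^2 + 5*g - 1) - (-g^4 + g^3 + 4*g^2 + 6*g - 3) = 4*g^5 - 4*g^3 - 6*g^2 - g + 2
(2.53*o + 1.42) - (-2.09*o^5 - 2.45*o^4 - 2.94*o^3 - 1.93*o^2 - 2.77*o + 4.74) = 2.09*o^5 + 2.45*o^4 + 2.94*o^3 + 1.93*o^2 + 5.3*o - 3.32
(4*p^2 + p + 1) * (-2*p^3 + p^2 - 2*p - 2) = -8*p^5 + 2*p^4 - 9*p^3 - 9*p^2 - 4*p - 2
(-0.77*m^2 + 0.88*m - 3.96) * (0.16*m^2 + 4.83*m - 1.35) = -0.1232*m^4 - 3.5783*m^3 + 4.6563*m^2 - 20.3148*m + 5.346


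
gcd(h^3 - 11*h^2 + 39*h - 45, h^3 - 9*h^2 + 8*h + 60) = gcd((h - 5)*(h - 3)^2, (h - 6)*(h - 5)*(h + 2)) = h - 5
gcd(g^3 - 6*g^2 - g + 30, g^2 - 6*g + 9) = g - 3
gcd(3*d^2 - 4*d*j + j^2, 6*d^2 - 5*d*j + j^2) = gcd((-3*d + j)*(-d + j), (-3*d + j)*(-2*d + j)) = 3*d - j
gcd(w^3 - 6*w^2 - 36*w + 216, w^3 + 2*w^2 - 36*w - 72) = w^2 - 36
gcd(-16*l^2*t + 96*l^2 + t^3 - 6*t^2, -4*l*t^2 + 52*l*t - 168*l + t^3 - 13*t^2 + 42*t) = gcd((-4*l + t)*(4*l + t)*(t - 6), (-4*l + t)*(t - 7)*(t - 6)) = -4*l*t + 24*l + t^2 - 6*t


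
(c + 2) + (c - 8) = 2*c - 6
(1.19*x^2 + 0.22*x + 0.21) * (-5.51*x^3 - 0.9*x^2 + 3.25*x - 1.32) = -6.5569*x^5 - 2.2832*x^4 + 2.5124*x^3 - 1.0448*x^2 + 0.3921*x - 0.2772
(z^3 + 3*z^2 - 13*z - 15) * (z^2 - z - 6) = z^5 + 2*z^4 - 22*z^3 - 20*z^2 + 93*z + 90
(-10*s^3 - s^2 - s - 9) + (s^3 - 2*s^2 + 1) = -9*s^3 - 3*s^2 - s - 8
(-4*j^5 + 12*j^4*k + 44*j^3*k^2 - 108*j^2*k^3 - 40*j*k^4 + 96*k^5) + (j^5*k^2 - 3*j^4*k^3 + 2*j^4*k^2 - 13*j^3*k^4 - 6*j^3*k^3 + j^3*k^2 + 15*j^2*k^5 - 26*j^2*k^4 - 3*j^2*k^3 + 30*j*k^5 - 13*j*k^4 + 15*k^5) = j^5*k^2 - 4*j^5 - 3*j^4*k^3 + 2*j^4*k^2 + 12*j^4*k - 13*j^3*k^4 - 6*j^3*k^3 + 45*j^3*k^2 + 15*j^2*k^5 - 26*j^2*k^4 - 111*j^2*k^3 + 30*j*k^5 - 53*j*k^4 + 111*k^5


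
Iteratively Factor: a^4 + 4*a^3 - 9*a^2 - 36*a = (a)*(a^3 + 4*a^2 - 9*a - 36) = a*(a + 4)*(a^2 - 9) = a*(a - 3)*(a + 4)*(a + 3)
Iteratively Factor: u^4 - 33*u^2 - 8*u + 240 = (u + 4)*(u^3 - 4*u^2 - 17*u + 60) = (u - 5)*(u + 4)*(u^2 + u - 12) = (u - 5)*(u + 4)^2*(u - 3)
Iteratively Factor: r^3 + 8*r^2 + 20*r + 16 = (r + 2)*(r^2 + 6*r + 8) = (r + 2)*(r + 4)*(r + 2)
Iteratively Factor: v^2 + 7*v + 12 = (v + 3)*(v + 4)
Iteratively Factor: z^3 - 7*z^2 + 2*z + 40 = (z - 4)*(z^2 - 3*z - 10) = (z - 4)*(z + 2)*(z - 5)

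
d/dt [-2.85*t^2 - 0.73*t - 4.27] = -5.7*t - 0.73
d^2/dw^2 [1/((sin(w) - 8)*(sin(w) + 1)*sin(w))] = (-9*sin(w)^2 + 86*sin(w) - 254 - 26/sin(w) + 208/sin(w)^2 + 128/sin(w)^3)/((sin(w) - 8)^3*(sin(w) + 1)^2)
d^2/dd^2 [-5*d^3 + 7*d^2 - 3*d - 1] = 14 - 30*d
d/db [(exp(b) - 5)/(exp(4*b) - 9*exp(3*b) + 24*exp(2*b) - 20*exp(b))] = (2 - 3*exp(b))*exp(-b)/(exp(3*b) - 6*exp(2*b) + 12*exp(b) - 8)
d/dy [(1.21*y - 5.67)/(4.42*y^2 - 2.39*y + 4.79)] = (-5.3482*y^2 + 50.1228*y - 7.7554)/(19.5364*y^4 - 21.1276*y^3 + 48.0557*y^2 - 22.8962*y + 22.9441)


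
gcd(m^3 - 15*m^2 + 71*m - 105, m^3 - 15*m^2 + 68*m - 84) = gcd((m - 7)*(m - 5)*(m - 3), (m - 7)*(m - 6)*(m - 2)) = m - 7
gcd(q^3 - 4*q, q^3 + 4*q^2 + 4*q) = q^2 + 2*q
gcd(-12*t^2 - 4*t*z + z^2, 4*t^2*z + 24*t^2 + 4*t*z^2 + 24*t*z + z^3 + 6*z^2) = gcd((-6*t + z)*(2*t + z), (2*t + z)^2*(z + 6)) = 2*t + z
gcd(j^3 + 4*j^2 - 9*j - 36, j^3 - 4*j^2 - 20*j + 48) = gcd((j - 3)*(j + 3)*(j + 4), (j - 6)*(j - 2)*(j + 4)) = j + 4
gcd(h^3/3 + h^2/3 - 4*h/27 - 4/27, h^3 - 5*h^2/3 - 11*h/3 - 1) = h + 1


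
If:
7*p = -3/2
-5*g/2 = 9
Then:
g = -18/5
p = -3/14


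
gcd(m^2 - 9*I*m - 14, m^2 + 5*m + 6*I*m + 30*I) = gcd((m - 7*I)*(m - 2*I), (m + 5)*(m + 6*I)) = 1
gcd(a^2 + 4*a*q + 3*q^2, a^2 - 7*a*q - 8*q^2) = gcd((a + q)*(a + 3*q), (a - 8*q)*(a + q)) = a + q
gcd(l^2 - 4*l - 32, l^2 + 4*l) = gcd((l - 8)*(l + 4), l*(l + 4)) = l + 4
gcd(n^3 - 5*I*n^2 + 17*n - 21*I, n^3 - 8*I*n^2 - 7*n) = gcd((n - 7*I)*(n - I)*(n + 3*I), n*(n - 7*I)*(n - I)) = n^2 - 8*I*n - 7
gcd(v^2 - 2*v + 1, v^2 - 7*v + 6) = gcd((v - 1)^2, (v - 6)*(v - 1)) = v - 1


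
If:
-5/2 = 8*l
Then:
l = -5/16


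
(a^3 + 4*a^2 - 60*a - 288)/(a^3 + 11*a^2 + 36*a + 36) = (a^2 - 2*a - 48)/(a^2 + 5*a + 6)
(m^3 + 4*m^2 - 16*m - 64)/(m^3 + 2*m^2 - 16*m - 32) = (m + 4)/(m + 2)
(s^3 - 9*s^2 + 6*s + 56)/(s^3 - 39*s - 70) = (s - 4)/(s + 5)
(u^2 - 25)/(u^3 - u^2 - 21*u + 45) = (u - 5)/(u^2 - 6*u + 9)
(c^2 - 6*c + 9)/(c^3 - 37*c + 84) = (c - 3)/(c^2 + 3*c - 28)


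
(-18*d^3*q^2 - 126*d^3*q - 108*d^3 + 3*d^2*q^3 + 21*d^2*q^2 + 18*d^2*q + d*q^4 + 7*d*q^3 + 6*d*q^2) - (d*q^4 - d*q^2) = -18*d^3*q^2 - 126*d^3*q - 108*d^3 + 3*d^2*q^3 + 21*d^2*q^2 + 18*d^2*q + 7*d*q^3 + 7*d*q^2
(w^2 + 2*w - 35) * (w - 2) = w^3 - 39*w + 70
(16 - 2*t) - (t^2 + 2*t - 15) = -t^2 - 4*t + 31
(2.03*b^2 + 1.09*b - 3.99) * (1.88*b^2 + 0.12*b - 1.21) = 3.8164*b^4 + 2.2928*b^3 - 9.8267*b^2 - 1.7977*b + 4.8279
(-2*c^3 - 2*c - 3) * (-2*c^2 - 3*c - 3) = 4*c^5 + 6*c^4 + 10*c^3 + 12*c^2 + 15*c + 9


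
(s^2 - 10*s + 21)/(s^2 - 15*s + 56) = (s - 3)/(s - 8)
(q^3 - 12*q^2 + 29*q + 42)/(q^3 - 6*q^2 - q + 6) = (q - 7)/(q - 1)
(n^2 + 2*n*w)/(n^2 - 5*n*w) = (n + 2*w)/(n - 5*w)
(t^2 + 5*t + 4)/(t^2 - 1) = (t + 4)/(t - 1)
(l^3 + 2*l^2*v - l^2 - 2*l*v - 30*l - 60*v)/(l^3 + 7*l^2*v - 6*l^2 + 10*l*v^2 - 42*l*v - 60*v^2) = (l + 5)/(l + 5*v)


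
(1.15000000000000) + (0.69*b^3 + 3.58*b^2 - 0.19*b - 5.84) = 0.69*b^3 + 3.58*b^2 - 0.19*b - 4.69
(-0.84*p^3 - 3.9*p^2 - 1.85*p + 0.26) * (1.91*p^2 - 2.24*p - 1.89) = -1.6044*p^5 - 5.5674*p^4 + 6.7901*p^3 + 12.0116*p^2 + 2.9141*p - 0.4914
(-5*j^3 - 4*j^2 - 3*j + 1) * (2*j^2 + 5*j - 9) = -10*j^5 - 33*j^4 + 19*j^3 + 23*j^2 + 32*j - 9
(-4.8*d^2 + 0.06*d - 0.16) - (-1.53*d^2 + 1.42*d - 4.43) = -3.27*d^2 - 1.36*d + 4.27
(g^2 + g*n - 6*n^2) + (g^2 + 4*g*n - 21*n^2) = 2*g^2 + 5*g*n - 27*n^2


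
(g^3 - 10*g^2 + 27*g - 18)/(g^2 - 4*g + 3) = g - 6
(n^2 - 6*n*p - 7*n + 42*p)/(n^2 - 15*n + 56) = (n - 6*p)/(n - 8)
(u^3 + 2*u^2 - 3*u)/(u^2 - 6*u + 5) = u*(u + 3)/(u - 5)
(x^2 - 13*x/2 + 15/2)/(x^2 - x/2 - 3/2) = (x - 5)/(x + 1)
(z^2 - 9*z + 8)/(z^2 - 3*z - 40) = (z - 1)/(z + 5)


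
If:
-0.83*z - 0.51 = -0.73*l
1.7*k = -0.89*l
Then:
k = -0.595245769540693*z - 0.365753424657534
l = 1.13698630136986*z + 0.698630136986301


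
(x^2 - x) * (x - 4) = x^3 - 5*x^2 + 4*x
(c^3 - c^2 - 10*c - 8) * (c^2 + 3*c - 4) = c^5 + 2*c^4 - 17*c^3 - 34*c^2 + 16*c + 32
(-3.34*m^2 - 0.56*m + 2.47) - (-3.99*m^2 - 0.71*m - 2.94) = 0.65*m^2 + 0.15*m + 5.41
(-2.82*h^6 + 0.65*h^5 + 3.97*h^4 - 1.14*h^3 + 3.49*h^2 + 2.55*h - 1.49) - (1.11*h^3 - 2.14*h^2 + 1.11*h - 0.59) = -2.82*h^6 + 0.65*h^5 + 3.97*h^4 - 2.25*h^3 + 5.63*h^2 + 1.44*h - 0.9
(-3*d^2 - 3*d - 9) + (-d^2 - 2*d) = -4*d^2 - 5*d - 9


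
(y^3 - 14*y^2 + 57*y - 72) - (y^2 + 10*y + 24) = y^3 - 15*y^2 + 47*y - 96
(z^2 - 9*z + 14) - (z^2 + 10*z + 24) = -19*z - 10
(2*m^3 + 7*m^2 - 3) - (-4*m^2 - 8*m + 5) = 2*m^3 + 11*m^2 + 8*m - 8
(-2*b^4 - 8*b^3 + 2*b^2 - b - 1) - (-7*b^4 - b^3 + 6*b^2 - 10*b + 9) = 5*b^4 - 7*b^3 - 4*b^2 + 9*b - 10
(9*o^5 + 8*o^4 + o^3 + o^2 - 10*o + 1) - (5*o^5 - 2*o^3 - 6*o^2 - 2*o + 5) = 4*o^5 + 8*o^4 + 3*o^3 + 7*o^2 - 8*o - 4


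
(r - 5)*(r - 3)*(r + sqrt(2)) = r^3 - 8*r^2 + sqrt(2)*r^2 - 8*sqrt(2)*r + 15*r + 15*sqrt(2)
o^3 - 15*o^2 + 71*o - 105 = (o - 7)*(o - 5)*(o - 3)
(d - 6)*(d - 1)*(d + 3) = d^3 - 4*d^2 - 15*d + 18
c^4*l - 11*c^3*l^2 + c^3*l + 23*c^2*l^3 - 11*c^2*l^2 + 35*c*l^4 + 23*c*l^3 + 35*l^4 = (c - 7*l)*(c - 5*l)*(c + l)*(c*l + l)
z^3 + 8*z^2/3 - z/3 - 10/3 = (z - 1)*(z + 5/3)*(z + 2)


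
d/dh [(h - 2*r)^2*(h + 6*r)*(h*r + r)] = r*(h - 2*r)*((h + 1)*(h - 2*r) + 2*(h + 1)*(h + 6*r) + (h - 2*r)*(h + 6*r))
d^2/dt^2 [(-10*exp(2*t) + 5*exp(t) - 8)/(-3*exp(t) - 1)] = (90*exp(3*t) + 90*exp(2*t) + 127*exp(t) - 29)*exp(t)/(27*exp(3*t) + 27*exp(2*t) + 9*exp(t) + 1)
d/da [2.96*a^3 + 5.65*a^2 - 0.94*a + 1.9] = 8.88*a^2 + 11.3*a - 0.94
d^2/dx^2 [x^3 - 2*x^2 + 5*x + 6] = 6*x - 4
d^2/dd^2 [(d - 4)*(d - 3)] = 2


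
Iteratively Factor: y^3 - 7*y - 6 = (y + 2)*(y^2 - 2*y - 3) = (y - 3)*(y + 2)*(y + 1)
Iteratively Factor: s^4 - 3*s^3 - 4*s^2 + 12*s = (s + 2)*(s^3 - 5*s^2 + 6*s) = (s - 3)*(s + 2)*(s^2 - 2*s) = s*(s - 3)*(s + 2)*(s - 2)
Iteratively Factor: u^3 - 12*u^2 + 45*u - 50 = (u - 5)*(u^2 - 7*u + 10) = (u - 5)*(u - 2)*(u - 5)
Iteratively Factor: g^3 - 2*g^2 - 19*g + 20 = (g - 5)*(g^2 + 3*g - 4) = (g - 5)*(g + 4)*(g - 1)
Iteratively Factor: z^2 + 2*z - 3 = (z - 1)*(z + 3)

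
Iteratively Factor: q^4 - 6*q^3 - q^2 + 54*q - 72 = (q - 4)*(q^3 - 2*q^2 - 9*q + 18) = (q - 4)*(q - 2)*(q^2 - 9) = (q - 4)*(q - 3)*(q - 2)*(q + 3)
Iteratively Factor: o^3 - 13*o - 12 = (o - 4)*(o^2 + 4*o + 3) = (o - 4)*(o + 1)*(o + 3)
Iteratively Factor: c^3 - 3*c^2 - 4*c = (c + 1)*(c^2 - 4*c) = c*(c + 1)*(c - 4)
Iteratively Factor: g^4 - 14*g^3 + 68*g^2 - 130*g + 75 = (g - 3)*(g^3 - 11*g^2 + 35*g - 25) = (g - 5)*(g - 3)*(g^2 - 6*g + 5) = (g - 5)^2*(g - 3)*(g - 1)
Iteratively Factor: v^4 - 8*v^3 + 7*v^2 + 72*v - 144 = (v + 3)*(v^3 - 11*v^2 + 40*v - 48) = (v - 4)*(v + 3)*(v^2 - 7*v + 12) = (v - 4)^2*(v + 3)*(v - 3)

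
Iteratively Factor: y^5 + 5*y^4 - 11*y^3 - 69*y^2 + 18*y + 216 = (y - 2)*(y^4 + 7*y^3 + 3*y^2 - 63*y - 108) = (y - 2)*(y + 3)*(y^3 + 4*y^2 - 9*y - 36) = (y - 2)*(y + 3)*(y + 4)*(y^2 - 9) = (y - 2)*(y + 3)^2*(y + 4)*(y - 3)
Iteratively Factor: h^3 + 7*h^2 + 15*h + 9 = (h + 3)*(h^2 + 4*h + 3) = (h + 1)*(h + 3)*(h + 3)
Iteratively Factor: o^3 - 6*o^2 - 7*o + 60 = (o - 5)*(o^2 - o - 12) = (o - 5)*(o + 3)*(o - 4)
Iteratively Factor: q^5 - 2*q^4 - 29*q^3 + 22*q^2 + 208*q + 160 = (q + 4)*(q^4 - 6*q^3 - 5*q^2 + 42*q + 40) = (q + 1)*(q + 4)*(q^3 - 7*q^2 + 2*q + 40) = (q - 4)*(q + 1)*(q + 4)*(q^2 - 3*q - 10) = (q - 5)*(q - 4)*(q + 1)*(q + 4)*(q + 2)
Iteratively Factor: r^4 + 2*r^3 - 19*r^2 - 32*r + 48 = (r - 1)*(r^3 + 3*r^2 - 16*r - 48) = (r - 4)*(r - 1)*(r^2 + 7*r + 12) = (r - 4)*(r - 1)*(r + 3)*(r + 4)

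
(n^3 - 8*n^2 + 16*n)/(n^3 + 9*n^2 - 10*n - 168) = n*(n - 4)/(n^2 + 13*n + 42)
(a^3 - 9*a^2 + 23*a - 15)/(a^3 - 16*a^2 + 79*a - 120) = (a - 1)/(a - 8)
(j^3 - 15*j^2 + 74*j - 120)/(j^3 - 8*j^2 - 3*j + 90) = (j - 4)/(j + 3)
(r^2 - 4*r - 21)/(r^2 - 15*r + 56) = (r + 3)/(r - 8)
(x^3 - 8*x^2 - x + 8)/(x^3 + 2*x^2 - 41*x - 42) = (x^2 - 9*x + 8)/(x^2 + x - 42)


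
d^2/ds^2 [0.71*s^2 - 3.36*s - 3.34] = 1.42000000000000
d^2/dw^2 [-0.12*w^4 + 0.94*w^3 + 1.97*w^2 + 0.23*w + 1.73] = -1.44*w^2 + 5.64*w + 3.94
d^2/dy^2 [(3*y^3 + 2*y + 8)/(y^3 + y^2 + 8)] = 2*(-3*y^6 + 6*y^5 - 90*y^4 + 42*y^3 - 72*y^2 + 336*y - 64)/(y^9 + 3*y^8 + 3*y^7 + 25*y^6 + 48*y^5 + 24*y^4 + 192*y^3 + 192*y^2 + 512)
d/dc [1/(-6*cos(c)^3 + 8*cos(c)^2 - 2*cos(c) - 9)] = 2*(-9*cos(c)^2 + 8*cos(c) - 1)*sin(c)/(6*cos(c)^3 - 8*cos(c)^2 + 2*cos(c) + 9)^2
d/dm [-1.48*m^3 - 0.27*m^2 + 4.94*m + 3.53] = -4.44*m^2 - 0.54*m + 4.94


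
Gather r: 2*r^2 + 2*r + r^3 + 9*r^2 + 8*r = r^3 + 11*r^2 + 10*r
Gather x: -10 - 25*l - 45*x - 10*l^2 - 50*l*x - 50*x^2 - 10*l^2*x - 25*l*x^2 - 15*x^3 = -10*l^2 - 25*l - 15*x^3 + x^2*(-25*l - 50) + x*(-10*l^2 - 50*l - 45) - 10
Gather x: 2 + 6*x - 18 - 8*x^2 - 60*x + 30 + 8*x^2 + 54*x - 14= 0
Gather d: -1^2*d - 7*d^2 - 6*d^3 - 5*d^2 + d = -6*d^3 - 12*d^2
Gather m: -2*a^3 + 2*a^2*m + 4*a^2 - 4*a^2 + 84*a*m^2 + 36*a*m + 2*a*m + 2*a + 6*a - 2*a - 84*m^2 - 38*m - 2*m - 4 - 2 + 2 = -2*a^3 + 6*a + m^2*(84*a - 84) + m*(2*a^2 + 38*a - 40) - 4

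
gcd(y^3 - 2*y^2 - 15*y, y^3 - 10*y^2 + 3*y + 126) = y + 3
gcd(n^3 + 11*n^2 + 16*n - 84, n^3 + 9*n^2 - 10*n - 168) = n^2 + 13*n + 42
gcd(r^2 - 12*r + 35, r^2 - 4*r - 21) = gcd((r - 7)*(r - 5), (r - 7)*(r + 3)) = r - 7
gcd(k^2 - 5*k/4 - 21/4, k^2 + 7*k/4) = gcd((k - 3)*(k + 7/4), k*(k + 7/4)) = k + 7/4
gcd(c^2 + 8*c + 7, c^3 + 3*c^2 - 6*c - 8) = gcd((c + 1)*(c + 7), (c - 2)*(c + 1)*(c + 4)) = c + 1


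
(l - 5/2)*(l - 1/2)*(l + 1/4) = l^3 - 11*l^2/4 + l/2 + 5/16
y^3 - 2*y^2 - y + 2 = (y - 2)*(y - 1)*(y + 1)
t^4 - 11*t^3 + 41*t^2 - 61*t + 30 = (t - 5)*(t - 3)*(t - 2)*(t - 1)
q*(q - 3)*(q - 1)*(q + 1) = q^4 - 3*q^3 - q^2 + 3*q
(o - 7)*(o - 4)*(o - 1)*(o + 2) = o^4 - 10*o^3 + 15*o^2 + 50*o - 56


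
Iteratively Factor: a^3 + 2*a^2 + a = (a)*(a^2 + 2*a + 1) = a*(a + 1)*(a + 1)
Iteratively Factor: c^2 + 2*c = (c)*(c + 2)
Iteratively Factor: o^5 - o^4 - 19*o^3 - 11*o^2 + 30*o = (o + 3)*(o^4 - 4*o^3 - 7*o^2 + 10*o) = (o + 2)*(o + 3)*(o^3 - 6*o^2 + 5*o) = o*(o + 2)*(o + 3)*(o^2 - 6*o + 5) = o*(o - 1)*(o + 2)*(o + 3)*(o - 5)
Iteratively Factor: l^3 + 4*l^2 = (l)*(l^2 + 4*l) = l*(l + 4)*(l)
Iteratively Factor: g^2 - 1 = (g + 1)*(g - 1)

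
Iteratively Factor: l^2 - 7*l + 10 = (l - 5)*(l - 2)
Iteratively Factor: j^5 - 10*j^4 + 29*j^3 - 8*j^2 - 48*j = (j + 1)*(j^4 - 11*j^3 + 40*j^2 - 48*j) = (j - 4)*(j + 1)*(j^3 - 7*j^2 + 12*j) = (j - 4)^2*(j + 1)*(j^2 - 3*j) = (j - 4)^2*(j - 3)*(j + 1)*(j)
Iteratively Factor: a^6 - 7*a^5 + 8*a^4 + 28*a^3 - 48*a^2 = (a + 2)*(a^5 - 9*a^4 + 26*a^3 - 24*a^2) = (a - 3)*(a + 2)*(a^4 - 6*a^3 + 8*a^2) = a*(a - 3)*(a + 2)*(a^3 - 6*a^2 + 8*a) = a*(a - 3)*(a - 2)*(a + 2)*(a^2 - 4*a) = a^2*(a - 3)*(a - 2)*(a + 2)*(a - 4)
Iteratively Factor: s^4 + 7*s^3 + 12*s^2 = (s)*(s^3 + 7*s^2 + 12*s) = s*(s + 4)*(s^2 + 3*s) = s^2*(s + 4)*(s + 3)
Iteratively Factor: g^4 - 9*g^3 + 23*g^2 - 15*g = (g)*(g^3 - 9*g^2 + 23*g - 15) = g*(g - 5)*(g^2 - 4*g + 3) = g*(g - 5)*(g - 3)*(g - 1)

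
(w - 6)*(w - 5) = w^2 - 11*w + 30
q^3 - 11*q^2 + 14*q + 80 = (q - 8)*(q - 5)*(q + 2)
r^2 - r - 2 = (r - 2)*(r + 1)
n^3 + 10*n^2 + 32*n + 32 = (n + 2)*(n + 4)^2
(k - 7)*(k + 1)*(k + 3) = k^3 - 3*k^2 - 25*k - 21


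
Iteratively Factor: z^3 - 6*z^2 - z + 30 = (z - 5)*(z^2 - z - 6) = (z - 5)*(z - 3)*(z + 2)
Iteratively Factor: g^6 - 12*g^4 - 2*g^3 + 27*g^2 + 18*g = (g + 3)*(g^5 - 3*g^4 - 3*g^3 + 7*g^2 + 6*g) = g*(g + 3)*(g^4 - 3*g^3 - 3*g^2 + 7*g + 6) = g*(g + 1)*(g + 3)*(g^3 - 4*g^2 + g + 6) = g*(g - 2)*(g + 1)*(g + 3)*(g^2 - 2*g - 3) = g*(g - 3)*(g - 2)*(g + 1)*(g + 3)*(g + 1)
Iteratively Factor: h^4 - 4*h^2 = (h)*(h^3 - 4*h) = h*(h + 2)*(h^2 - 2*h) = h*(h - 2)*(h + 2)*(h)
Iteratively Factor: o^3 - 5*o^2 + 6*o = (o)*(o^2 - 5*o + 6) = o*(o - 2)*(o - 3)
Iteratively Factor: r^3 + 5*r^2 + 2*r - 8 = (r - 1)*(r^2 + 6*r + 8) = (r - 1)*(r + 2)*(r + 4)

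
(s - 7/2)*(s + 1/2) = s^2 - 3*s - 7/4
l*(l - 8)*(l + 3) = l^3 - 5*l^2 - 24*l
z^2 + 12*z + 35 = (z + 5)*(z + 7)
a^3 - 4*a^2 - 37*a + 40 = (a - 8)*(a - 1)*(a + 5)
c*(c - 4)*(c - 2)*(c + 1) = c^4 - 5*c^3 + 2*c^2 + 8*c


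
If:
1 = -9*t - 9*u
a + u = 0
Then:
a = -u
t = -u - 1/9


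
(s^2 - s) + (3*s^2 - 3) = 4*s^2 - s - 3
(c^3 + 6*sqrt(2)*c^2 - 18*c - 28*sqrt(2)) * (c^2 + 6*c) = c^5 + 6*c^4 + 6*sqrt(2)*c^4 - 18*c^3 + 36*sqrt(2)*c^3 - 108*c^2 - 28*sqrt(2)*c^2 - 168*sqrt(2)*c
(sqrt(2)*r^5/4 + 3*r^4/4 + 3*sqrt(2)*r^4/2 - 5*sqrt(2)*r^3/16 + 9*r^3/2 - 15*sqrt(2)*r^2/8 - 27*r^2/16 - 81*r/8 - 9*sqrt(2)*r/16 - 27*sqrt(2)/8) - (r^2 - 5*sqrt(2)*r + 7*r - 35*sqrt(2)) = sqrt(2)*r^5/4 + 3*r^4/4 + 3*sqrt(2)*r^4/2 - 5*sqrt(2)*r^3/16 + 9*r^3/2 - 43*r^2/16 - 15*sqrt(2)*r^2/8 - 137*r/8 + 71*sqrt(2)*r/16 + 253*sqrt(2)/8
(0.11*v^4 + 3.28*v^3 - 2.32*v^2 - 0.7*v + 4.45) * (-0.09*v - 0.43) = -0.0099*v^5 - 0.3425*v^4 - 1.2016*v^3 + 1.0606*v^2 - 0.0995*v - 1.9135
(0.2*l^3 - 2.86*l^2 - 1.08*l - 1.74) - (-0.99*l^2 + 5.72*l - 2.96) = 0.2*l^3 - 1.87*l^2 - 6.8*l + 1.22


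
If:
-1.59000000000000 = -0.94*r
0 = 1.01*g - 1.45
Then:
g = 1.44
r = 1.69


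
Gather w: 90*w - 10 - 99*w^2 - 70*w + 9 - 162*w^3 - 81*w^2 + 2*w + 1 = -162*w^3 - 180*w^2 + 22*w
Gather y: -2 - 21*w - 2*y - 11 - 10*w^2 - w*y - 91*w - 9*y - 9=-10*w^2 - 112*w + y*(-w - 11) - 22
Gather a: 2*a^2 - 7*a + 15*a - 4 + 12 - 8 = 2*a^2 + 8*a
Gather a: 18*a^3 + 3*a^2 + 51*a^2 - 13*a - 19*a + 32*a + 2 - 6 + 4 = 18*a^3 + 54*a^2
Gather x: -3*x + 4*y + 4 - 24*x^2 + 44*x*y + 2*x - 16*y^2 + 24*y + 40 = -24*x^2 + x*(44*y - 1) - 16*y^2 + 28*y + 44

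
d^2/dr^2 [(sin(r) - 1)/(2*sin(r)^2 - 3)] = (-36*sin(r)^5 + 16*sin(r)^4 + 26*sin(r) - 3*sin(3*r) + 2*sin(5*r) - 12)/(2*sin(r)^2 - 3)^3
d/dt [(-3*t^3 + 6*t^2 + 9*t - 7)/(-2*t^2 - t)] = (6*t^4 + 6*t^3 + 12*t^2 - 28*t - 7)/(t^2*(4*t^2 + 4*t + 1))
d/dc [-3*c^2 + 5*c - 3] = 5 - 6*c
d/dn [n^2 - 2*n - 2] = 2*n - 2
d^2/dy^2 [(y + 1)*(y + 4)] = 2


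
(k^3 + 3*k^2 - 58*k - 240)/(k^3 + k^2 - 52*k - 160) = (k + 6)/(k + 4)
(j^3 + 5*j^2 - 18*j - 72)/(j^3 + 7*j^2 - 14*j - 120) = (j + 3)/(j + 5)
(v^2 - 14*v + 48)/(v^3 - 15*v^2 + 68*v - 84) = (v - 8)/(v^2 - 9*v + 14)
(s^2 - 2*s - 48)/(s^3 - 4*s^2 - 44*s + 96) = 1/(s - 2)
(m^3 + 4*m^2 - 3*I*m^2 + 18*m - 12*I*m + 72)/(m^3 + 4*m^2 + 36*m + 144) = (m + 3*I)/(m + 6*I)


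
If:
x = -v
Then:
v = -x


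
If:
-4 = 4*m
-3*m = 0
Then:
No Solution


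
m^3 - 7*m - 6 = (m - 3)*(m + 1)*(m + 2)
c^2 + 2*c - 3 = (c - 1)*(c + 3)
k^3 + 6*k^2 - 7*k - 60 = (k - 3)*(k + 4)*(k + 5)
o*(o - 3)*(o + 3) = o^3 - 9*o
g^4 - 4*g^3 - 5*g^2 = g^2*(g - 5)*(g + 1)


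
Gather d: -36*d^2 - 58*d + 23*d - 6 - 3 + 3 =-36*d^2 - 35*d - 6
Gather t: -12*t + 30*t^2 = 30*t^2 - 12*t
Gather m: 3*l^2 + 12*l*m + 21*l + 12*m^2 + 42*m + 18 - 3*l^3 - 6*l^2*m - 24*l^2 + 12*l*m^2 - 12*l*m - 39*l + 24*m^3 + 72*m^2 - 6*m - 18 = -3*l^3 - 21*l^2 - 18*l + 24*m^3 + m^2*(12*l + 84) + m*(36 - 6*l^2)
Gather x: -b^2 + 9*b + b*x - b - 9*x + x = -b^2 + 8*b + x*(b - 8)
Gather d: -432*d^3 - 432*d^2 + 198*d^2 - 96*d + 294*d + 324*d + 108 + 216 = -432*d^3 - 234*d^2 + 522*d + 324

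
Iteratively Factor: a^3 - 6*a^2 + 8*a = (a - 4)*(a^2 - 2*a) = (a - 4)*(a - 2)*(a)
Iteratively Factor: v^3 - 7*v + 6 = (v - 2)*(v^2 + 2*v - 3) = (v - 2)*(v - 1)*(v + 3)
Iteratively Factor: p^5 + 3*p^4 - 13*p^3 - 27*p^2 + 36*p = (p - 3)*(p^4 + 6*p^3 + 5*p^2 - 12*p) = p*(p - 3)*(p^3 + 6*p^2 + 5*p - 12) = p*(p - 3)*(p + 3)*(p^2 + 3*p - 4) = p*(p - 3)*(p + 3)*(p + 4)*(p - 1)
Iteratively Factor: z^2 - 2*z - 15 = (z + 3)*(z - 5)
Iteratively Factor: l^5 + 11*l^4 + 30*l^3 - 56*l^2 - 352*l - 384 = (l + 2)*(l^4 + 9*l^3 + 12*l^2 - 80*l - 192) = (l + 2)*(l + 4)*(l^3 + 5*l^2 - 8*l - 48) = (l + 2)*(l + 4)^2*(l^2 + l - 12) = (l - 3)*(l + 2)*(l + 4)^2*(l + 4)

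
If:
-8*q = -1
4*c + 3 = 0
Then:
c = -3/4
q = 1/8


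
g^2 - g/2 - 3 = (g - 2)*(g + 3/2)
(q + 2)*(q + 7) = q^2 + 9*q + 14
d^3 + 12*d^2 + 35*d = d*(d + 5)*(d + 7)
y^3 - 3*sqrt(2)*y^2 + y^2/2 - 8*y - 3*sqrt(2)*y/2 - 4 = (y + 1/2)*(y - 4*sqrt(2))*(y + sqrt(2))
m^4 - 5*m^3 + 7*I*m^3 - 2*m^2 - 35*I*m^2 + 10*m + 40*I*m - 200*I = (m - 5)*(m - 2*I)*(m + 4*I)*(m + 5*I)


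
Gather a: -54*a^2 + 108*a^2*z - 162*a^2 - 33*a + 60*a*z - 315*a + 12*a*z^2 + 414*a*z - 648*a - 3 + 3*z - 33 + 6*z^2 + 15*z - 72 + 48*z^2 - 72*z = a^2*(108*z - 216) + a*(12*z^2 + 474*z - 996) + 54*z^2 - 54*z - 108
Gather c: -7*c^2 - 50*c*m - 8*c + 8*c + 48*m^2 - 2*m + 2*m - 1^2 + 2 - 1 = -7*c^2 - 50*c*m + 48*m^2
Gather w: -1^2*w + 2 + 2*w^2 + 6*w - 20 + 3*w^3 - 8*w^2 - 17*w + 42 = 3*w^3 - 6*w^2 - 12*w + 24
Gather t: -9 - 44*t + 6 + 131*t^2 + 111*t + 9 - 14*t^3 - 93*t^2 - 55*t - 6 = -14*t^3 + 38*t^2 + 12*t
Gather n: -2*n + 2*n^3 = 2*n^3 - 2*n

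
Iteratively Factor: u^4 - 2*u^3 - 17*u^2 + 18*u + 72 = (u + 2)*(u^3 - 4*u^2 - 9*u + 36) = (u + 2)*(u + 3)*(u^2 - 7*u + 12) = (u - 4)*(u + 2)*(u + 3)*(u - 3)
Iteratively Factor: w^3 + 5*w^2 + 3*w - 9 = (w - 1)*(w^2 + 6*w + 9) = (w - 1)*(w + 3)*(w + 3)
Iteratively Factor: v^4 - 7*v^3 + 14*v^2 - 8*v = (v - 4)*(v^3 - 3*v^2 + 2*v) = (v - 4)*(v - 1)*(v^2 - 2*v) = (v - 4)*(v - 2)*(v - 1)*(v)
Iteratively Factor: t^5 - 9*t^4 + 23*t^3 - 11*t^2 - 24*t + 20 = (t - 5)*(t^4 - 4*t^3 + 3*t^2 + 4*t - 4) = (t - 5)*(t - 2)*(t^3 - 2*t^2 - t + 2) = (t - 5)*(t - 2)*(t - 1)*(t^2 - t - 2) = (t - 5)*(t - 2)*(t - 1)*(t + 1)*(t - 2)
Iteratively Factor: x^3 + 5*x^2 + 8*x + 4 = (x + 2)*(x^2 + 3*x + 2) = (x + 1)*(x + 2)*(x + 2)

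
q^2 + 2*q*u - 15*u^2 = (q - 3*u)*(q + 5*u)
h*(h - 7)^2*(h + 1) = h^4 - 13*h^3 + 35*h^2 + 49*h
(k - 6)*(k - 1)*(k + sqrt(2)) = k^3 - 7*k^2 + sqrt(2)*k^2 - 7*sqrt(2)*k + 6*k + 6*sqrt(2)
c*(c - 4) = c^2 - 4*c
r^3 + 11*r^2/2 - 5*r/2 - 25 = (r - 2)*(r + 5/2)*(r + 5)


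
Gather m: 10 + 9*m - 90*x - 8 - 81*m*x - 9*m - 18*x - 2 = -81*m*x - 108*x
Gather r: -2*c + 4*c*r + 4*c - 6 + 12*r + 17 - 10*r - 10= 2*c + r*(4*c + 2) + 1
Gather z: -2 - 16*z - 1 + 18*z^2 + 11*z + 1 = 18*z^2 - 5*z - 2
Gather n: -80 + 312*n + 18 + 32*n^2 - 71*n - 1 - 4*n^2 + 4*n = 28*n^2 + 245*n - 63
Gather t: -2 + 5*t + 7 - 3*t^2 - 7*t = -3*t^2 - 2*t + 5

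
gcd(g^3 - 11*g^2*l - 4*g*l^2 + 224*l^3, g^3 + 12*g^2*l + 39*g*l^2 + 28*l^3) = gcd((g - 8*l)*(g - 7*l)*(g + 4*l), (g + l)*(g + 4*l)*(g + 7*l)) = g + 4*l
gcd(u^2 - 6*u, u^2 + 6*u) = u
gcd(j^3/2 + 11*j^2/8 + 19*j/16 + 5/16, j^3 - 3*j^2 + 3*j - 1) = 1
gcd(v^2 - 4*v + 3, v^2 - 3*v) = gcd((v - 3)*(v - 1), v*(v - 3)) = v - 3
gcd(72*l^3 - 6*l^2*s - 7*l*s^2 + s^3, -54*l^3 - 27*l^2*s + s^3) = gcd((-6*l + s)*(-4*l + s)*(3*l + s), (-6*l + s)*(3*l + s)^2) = -18*l^2 - 3*l*s + s^2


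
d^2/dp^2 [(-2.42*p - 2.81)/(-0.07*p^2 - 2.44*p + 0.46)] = ((0.14*p + 2.44)*(0.28*p + 4.88)*(2.42*p + 2.81) - (1.0164*p + 12.203)*(0.07*p^2 + 2.44*p - 0.46))/(0.07*p^2 + 2.44*p - 0.46)^3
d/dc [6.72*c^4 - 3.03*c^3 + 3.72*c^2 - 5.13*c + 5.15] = 26.88*c^3 - 9.09*c^2 + 7.44*c - 5.13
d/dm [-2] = 0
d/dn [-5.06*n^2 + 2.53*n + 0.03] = 2.53 - 10.12*n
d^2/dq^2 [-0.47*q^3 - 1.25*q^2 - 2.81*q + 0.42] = -2.82*q - 2.5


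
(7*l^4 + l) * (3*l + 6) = 21*l^5 + 42*l^4 + 3*l^2 + 6*l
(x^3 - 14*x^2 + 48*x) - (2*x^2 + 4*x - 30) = x^3 - 16*x^2 + 44*x + 30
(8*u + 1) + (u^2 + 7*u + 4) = u^2 + 15*u + 5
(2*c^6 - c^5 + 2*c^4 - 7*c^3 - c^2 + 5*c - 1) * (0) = 0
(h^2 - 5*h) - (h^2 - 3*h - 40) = 40 - 2*h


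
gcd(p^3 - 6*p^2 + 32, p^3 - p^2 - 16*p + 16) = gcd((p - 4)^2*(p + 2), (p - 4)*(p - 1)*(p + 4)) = p - 4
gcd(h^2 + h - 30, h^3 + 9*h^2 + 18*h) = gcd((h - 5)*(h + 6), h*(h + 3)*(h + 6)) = h + 6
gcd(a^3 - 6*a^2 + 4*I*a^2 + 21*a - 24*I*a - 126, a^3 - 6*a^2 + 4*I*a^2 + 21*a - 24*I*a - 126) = a^3 + a^2*(-6 + 4*I) + a*(21 - 24*I) - 126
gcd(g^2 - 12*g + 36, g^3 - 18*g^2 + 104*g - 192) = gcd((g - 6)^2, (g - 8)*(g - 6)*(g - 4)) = g - 6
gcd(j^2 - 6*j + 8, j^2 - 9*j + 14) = j - 2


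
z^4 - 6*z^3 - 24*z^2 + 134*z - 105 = (z - 7)*(z - 3)*(z - 1)*(z + 5)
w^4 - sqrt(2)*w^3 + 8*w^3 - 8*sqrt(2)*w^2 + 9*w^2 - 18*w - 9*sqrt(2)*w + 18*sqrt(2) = (w - 1)*(w + 3)*(w + 6)*(w - sqrt(2))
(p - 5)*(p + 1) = p^2 - 4*p - 5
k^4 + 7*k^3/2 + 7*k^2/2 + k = k*(k + 1/2)*(k + 1)*(k + 2)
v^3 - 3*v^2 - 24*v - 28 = (v - 7)*(v + 2)^2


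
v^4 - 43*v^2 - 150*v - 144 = (v - 8)*(v + 2)*(v + 3)^2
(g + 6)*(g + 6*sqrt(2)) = g^2 + 6*g + 6*sqrt(2)*g + 36*sqrt(2)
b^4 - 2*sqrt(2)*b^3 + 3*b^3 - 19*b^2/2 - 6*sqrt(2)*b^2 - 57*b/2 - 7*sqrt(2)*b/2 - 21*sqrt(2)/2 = (b + 3)*(b - 7*sqrt(2)/2)*(b + sqrt(2)/2)*(b + sqrt(2))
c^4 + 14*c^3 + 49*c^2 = c^2*(c + 7)^2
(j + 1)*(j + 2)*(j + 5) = j^3 + 8*j^2 + 17*j + 10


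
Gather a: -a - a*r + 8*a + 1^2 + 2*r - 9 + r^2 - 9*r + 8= a*(7 - r) + r^2 - 7*r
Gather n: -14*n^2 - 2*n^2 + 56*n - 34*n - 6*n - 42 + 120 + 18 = -16*n^2 + 16*n + 96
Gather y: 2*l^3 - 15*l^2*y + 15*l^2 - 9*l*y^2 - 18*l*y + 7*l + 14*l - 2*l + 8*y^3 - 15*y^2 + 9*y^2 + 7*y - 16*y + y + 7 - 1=2*l^3 + 15*l^2 + 19*l + 8*y^3 + y^2*(-9*l - 6) + y*(-15*l^2 - 18*l - 8) + 6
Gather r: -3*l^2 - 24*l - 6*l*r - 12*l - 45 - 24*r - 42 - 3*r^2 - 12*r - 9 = -3*l^2 - 36*l - 3*r^2 + r*(-6*l - 36) - 96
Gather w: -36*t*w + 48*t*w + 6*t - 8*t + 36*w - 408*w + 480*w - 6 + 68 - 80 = -2*t + w*(12*t + 108) - 18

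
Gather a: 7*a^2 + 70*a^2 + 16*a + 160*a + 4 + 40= 77*a^2 + 176*a + 44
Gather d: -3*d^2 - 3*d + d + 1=-3*d^2 - 2*d + 1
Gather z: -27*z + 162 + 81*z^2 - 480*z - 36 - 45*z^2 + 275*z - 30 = 36*z^2 - 232*z + 96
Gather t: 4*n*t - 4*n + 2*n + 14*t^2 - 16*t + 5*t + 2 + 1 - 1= -2*n + 14*t^2 + t*(4*n - 11) + 2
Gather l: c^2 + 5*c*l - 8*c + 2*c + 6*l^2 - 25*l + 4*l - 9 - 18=c^2 - 6*c + 6*l^2 + l*(5*c - 21) - 27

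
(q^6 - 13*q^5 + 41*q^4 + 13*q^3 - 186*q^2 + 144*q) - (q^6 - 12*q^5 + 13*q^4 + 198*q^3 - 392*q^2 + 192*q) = -q^5 + 28*q^4 - 185*q^3 + 206*q^2 - 48*q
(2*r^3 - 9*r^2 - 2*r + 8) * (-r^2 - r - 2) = -2*r^5 + 7*r^4 + 7*r^3 + 12*r^2 - 4*r - 16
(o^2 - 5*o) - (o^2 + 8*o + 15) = -13*o - 15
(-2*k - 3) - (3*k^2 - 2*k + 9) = -3*k^2 - 12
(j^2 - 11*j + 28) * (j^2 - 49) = j^4 - 11*j^3 - 21*j^2 + 539*j - 1372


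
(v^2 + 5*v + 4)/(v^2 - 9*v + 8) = (v^2 + 5*v + 4)/(v^2 - 9*v + 8)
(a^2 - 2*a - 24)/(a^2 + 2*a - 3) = (a^2 - 2*a - 24)/(a^2 + 2*a - 3)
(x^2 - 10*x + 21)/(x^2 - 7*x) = (x - 3)/x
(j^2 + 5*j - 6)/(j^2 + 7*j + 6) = (j - 1)/(j + 1)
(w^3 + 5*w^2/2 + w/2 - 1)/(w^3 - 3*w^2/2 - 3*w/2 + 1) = (w + 2)/(w - 2)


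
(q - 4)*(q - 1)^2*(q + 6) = q^4 - 27*q^2 + 50*q - 24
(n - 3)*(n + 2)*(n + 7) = n^3 + 6*n^2 - 13*n - 42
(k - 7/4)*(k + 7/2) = k^2 + 7*k/4 - 49/8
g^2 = g^2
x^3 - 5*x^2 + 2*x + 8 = (x - 4)*(x - 2)*(x + 1)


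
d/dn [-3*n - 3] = -3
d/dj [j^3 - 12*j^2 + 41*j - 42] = 3*j^2 - 24*j + 41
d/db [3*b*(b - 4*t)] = 6*b - 12*t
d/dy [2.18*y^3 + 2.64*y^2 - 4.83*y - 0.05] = 6.54*y^2 + 5.28*y - 4.83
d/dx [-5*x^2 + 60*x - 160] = 60 - 10*x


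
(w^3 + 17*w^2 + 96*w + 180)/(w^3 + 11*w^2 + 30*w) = (w + 6)/w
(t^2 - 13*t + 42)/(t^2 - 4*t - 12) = (t - 7)/(t + 2)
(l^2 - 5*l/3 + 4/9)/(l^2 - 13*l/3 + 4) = (l - 1/3)/(l - 3)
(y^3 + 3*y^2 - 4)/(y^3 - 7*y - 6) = (y^2 + y - 2)/(y^2 - 2*y - 3)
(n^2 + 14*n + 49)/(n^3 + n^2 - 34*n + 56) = (n + 7)/(n^2 - 6*n + 8)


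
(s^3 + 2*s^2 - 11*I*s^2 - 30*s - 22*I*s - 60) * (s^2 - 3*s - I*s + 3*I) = s^5 - s^4 - 12*I*s^4 - 47*s^3 + 12*I*s^3 + 41*s^2 + 102*I*s^2 + 246*s - 30*I*s - 180*I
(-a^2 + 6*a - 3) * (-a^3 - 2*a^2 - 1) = a^5 - 4*a^4 - 9*a^3 + 7*a^2 - 6*a + 3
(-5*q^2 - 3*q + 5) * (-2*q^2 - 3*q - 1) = 10*q^4 + 21*q^3 + 4*q^2 - 12*q - 5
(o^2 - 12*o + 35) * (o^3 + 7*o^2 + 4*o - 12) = o^5 - 5*o^4 - 45*o^3 + 185*o^2 + 284*o - 420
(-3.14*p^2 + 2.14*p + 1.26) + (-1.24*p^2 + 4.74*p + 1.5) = -4.38*p^2 + 6.88*p + 2.76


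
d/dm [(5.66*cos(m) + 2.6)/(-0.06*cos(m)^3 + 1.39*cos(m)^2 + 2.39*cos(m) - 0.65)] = (-0.6792*cos(m)^3 + 7.3994*cos(m)^2 + 7.228*cos(m) + 9.893)*sin(m)/(0.0036*cos(m)^6 - 0.1668*cos(m)^5 + 1.6453*cos(m)^4 + 6.7222*cos(m)^3 + 3.9051*cos(m)^2 - 3.107*cos(m) + 0.4225)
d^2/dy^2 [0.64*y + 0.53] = 0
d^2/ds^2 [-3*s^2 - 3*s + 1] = -6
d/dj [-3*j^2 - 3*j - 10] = -6*j - 3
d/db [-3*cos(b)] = 3*sin(b)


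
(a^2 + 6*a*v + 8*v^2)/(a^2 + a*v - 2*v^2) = (-a - 4*v)/(-a + v)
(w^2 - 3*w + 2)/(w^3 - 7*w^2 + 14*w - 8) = 1/(w - 4)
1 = 1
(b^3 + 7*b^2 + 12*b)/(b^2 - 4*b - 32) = b*(b + 3)/(b - 8)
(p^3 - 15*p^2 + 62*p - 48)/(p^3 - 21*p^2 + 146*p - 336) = (p - 1)/(p - 7)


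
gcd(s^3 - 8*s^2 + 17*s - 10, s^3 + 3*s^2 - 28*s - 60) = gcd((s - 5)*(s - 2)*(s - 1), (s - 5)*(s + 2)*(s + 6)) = s - 5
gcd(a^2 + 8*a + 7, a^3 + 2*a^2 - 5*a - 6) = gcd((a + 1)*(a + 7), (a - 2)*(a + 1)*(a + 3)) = a + 1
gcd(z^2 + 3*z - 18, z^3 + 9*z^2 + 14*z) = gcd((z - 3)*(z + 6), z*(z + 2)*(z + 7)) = 1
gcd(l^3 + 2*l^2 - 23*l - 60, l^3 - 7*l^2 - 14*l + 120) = l^2 - l - 20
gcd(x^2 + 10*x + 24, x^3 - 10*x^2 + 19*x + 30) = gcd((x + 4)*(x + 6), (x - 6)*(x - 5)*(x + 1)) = 1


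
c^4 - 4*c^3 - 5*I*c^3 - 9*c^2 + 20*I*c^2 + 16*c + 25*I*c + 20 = (c - 5)*(c + 1)*(c - 4*I)*(c - I)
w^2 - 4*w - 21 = (w - 7)*(w + 3)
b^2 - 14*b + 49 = (b - 7)^2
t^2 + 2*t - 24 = (t - 4)*(t + 6)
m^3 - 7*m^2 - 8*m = m*(m - 8)*(m + 1)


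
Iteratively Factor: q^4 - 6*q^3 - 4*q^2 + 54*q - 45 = (q + 3)*(q^3 - 9*q^2 + 23*q - 15) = (q - 3)*(q + 3)*(q^2 - 6*q + 5) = (q - 3)*(q - 1)*(q + 3)*(q - 5)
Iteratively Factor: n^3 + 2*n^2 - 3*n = (n)*(n^2 + 2*n - 3) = n*(n - 1)*(n + 3)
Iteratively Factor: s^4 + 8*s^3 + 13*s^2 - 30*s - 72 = (s + 3)*(s^3 + 5*s^2 - 2*s - 24) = (s + 3)*(s + 4)*(s^2 + s - 6) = (s - 2)*(s + 3)*(s + 4)*(s + 3)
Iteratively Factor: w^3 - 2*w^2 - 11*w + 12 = (w - 1)*(w^2 - w - 12) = (w - 4)*(w - 1)*(w + 3)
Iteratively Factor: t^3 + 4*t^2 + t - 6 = (t + 3)*(t^2 + t - 2) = (t - 1)*(t + 3)*(t + 2)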